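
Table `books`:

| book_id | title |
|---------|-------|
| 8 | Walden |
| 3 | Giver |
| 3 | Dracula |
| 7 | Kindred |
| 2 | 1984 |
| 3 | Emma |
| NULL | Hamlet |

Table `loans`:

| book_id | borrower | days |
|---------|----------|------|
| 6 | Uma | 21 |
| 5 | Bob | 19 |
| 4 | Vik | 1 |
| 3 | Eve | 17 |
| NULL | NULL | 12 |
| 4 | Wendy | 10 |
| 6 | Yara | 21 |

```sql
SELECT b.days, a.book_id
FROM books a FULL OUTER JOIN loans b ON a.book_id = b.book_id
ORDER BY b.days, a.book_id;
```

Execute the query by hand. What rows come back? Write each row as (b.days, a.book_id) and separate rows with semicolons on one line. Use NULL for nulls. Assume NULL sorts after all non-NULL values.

(1, NULL); (10, NULL); (12, NULL); (17, 3); (17, 3); (17, 3); (19, NULL); (21, NULL); (21, NULL); (NULL, 2); (NULL, 7); (NULL, 8); (NULL, NULL)

FULL OUTER JOIN keeps every row from both sides; unmatched rows get NULL for the other side's columns.
Matching on a.book_id = b.book_id. A NULL in a compared column never satisfies the condition.
- a row (book_id=8): no match → kept, b columns NULL.
- a row (book_id=3): matches 1 b row(s) → 1 output row(s).
- a row (book_id=3): matches 1 b row(s) → 1 output row(s).
- a row (book_id=7): no match → kept, b columns NULL.
- a row (book_id=2): no match → kept, b columns NULL.
- a row (book_id=3): matches 1 b row(s) → 1 output row(s).
- a row (book_id=NULL): no match → kept, b columns NULL.
- 6 b row(s) had no a match → kept, a columns NULL.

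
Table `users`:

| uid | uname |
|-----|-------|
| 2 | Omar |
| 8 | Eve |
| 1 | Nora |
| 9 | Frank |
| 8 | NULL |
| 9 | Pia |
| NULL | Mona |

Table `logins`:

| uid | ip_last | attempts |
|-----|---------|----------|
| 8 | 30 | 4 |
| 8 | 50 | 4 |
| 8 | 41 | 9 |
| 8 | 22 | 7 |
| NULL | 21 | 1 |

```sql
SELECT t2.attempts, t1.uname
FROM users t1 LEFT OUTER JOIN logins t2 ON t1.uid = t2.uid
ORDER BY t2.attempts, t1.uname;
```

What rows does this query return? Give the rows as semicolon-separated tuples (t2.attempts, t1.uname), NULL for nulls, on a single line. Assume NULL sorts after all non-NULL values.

(4, Eve); (4, Eve); (4, NULL); (4, NULL); (7, Eve); (7, NULL); (9, Eve); (9, NULL); (NULL, Frank); (NULL, Mona); (NULL, Nora); (NULL, Omar); (NULL, Pia)

LEFT JOIN keeps every row from `users`; unmatched rows get NULL for `logins`'s columns.
Matching on t1.uid = t2.uid. A NULL in a compared column never satisfies the condition.
Matched pairs: 8; unmatched t1 rows kept: 5.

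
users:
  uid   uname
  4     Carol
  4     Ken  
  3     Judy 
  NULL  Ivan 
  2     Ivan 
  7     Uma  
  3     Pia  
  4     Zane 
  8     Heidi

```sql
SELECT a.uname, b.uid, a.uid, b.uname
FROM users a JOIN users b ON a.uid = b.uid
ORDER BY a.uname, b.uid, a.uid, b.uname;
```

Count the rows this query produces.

16

INNER JOIN keeps only pairs where the ON condition holds.
Matching on a.uid = b.uid. A NULL in a compared column never satisfies the condition.
- a[0] uid=4 → 3 match(es) in b → 3 row(s).
- a[1] uid=4 → 3 match(es) in b → 3 row(s).
- a[2] uid=3 → 2 match(es) in b → 2 row(s).
- a[3] uid=NULL → no match; dropped.
- a[4] uid=2 → 1 match(es) in b → 1 row(s).
- a[5] uid=7 → 1 match(es) in b → 1 row(s).
- a[6] uid=3 → 2 match(es) in b → 2 row(s).
- a[7] uid=4 → 3 match(es) in b → 3 row(s).
- a[8] uid=8 → 1 match(es) in b → 1 row(s).
Total: 16 rows.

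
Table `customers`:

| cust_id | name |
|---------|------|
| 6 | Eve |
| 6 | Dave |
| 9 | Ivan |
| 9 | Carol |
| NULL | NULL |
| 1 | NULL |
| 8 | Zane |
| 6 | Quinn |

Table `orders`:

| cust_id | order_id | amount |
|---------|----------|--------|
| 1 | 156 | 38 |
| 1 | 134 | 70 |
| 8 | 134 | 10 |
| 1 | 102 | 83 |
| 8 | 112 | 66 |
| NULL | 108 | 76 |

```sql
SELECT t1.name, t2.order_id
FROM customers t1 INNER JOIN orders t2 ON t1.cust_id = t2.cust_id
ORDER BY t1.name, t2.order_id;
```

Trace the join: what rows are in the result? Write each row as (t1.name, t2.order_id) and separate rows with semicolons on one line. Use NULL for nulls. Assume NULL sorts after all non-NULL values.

(Zane, 112); (Zane, 134); (NULL, 102); (NULL, 134); (NULL, 156)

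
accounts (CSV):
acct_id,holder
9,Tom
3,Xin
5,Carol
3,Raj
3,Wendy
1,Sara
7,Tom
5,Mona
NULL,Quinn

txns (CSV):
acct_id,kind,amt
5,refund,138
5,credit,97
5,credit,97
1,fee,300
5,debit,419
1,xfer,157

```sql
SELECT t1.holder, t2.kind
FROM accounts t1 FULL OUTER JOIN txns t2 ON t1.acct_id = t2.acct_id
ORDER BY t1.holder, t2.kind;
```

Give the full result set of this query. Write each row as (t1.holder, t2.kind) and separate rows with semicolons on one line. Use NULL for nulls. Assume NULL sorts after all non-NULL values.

FULL OUTER JOIN keeps every row from both sides; unmatched rows get NULL for the other side's columns.
Matching on t1.acct_id = t2.acct_id. A NULL in a compared column never satisfies the condition.
- acct_id=9: no t2 row matches, row kept with t2 columns NULL.
- acct_id=3: no t2 row matches, row kept with t2 columns NULL.
- acct_id=5: 4 matching t2 row(s), so 4 row(s) emitted.
- acct_id=3: no t2 row matches, row kept with t2 columns NULL.
- acct_id=3: no t2 row matches, row kept with t2 columns NULL.
- acct_id=1: 2 matching t2 row(s), so 2 row(s) emitted.
- acct_id=7: no t2 row matches, row kept with t2 columns NULL.
- acct_id=5: 4 matching t2 row(s), so 4 row(s) emitted.
- acct_id=NULL: no t2 row matches, row kept with t2 columns NULL.

(Carol, credit); (Carol, credit); (Carol, debit); (Carol, refund); (Mona, credit); (Mona, credit); (Mona, debit); (Mona, refund); (Quinn, NULL); (Raj, NULL); (Sara, fee); (Sara, xfer); (Tom, NULL); (Tom, NULL); (Wendy, NULL); (Xin, NULL)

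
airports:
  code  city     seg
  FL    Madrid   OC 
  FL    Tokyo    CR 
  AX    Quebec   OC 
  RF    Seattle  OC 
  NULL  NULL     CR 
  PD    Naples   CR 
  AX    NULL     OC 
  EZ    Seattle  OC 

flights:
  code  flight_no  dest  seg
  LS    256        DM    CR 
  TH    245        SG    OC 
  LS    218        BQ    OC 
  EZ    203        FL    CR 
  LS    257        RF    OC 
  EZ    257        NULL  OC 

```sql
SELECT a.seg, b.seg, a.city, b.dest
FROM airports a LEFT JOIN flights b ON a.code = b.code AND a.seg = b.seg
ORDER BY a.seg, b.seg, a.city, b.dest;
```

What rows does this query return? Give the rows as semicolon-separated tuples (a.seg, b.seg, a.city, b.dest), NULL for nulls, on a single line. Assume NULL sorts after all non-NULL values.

LEFT JOIN keeps every row from `airports`; unmatched rows get NULL for `flights`'s columns.
Matching on a.code = b.code AND a.seg = b.seg. A NULL in a compared column never satisfies the condition.
Matched pairs: 1; unmatched a rows kept: 7.

(CR, NULL, Naples, NULL); (CR, NULL, Tokyo, NULL); (CR, NULL, NULL, NULL); (OC, OC, Seattle, NULL); (OC, NULL, Madrid, NULL); (OC, NULL, Quebec, NULL); (OC, NULL, Seattle, NULL); (OC, NULL, NULL, NULL)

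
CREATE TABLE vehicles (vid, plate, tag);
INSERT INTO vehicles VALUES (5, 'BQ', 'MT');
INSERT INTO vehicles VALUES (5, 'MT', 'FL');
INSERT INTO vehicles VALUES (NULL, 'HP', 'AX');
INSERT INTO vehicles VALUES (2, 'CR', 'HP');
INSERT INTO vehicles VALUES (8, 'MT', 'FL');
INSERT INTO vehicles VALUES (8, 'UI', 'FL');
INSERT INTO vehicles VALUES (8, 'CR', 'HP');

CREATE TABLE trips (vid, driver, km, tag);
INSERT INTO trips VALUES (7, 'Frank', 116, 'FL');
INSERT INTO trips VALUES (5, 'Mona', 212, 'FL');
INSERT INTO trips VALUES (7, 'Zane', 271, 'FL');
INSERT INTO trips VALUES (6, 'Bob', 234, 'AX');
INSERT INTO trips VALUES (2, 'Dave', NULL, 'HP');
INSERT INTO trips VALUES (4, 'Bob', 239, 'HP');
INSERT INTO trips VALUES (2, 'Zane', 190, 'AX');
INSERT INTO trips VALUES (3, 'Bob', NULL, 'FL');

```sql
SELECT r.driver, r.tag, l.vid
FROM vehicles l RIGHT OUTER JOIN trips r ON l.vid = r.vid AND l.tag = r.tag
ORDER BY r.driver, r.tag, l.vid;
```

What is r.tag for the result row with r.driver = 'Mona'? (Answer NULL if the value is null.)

RIGHT JOIN keeps every row from `trips`; unmatched rows get NULL for `vehicles`'s columns.
Matching on l.vid = r.vid AND l.tag = r.tag. A NULL in a compared column never satisfies the condition.
- vid=5, tag=MT: no matching r row.
- vid=5, tag=FL: 1 matching r row(s), so 1 row(s) emitted.
- vid=NULL, tag=AX: no matching r row.
- vid=2, tag=HP: 1 matching r row(s), so 1 row(s) emitted.
- vid=8, tag=FL: no matching r row.
- vid=8, tag=FL: no matching r row.
- vid=8, tag=HP: no matching r row.
- 6 row(s) from r found no l partner → padded with NULL.

FL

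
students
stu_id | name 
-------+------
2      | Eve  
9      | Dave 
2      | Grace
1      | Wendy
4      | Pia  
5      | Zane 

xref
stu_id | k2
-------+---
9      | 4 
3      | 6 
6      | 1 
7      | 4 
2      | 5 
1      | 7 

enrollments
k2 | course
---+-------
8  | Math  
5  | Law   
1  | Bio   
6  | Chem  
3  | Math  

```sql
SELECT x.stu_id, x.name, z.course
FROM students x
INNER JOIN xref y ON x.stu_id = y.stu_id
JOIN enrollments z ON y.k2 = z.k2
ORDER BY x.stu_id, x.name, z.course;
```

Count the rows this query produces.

2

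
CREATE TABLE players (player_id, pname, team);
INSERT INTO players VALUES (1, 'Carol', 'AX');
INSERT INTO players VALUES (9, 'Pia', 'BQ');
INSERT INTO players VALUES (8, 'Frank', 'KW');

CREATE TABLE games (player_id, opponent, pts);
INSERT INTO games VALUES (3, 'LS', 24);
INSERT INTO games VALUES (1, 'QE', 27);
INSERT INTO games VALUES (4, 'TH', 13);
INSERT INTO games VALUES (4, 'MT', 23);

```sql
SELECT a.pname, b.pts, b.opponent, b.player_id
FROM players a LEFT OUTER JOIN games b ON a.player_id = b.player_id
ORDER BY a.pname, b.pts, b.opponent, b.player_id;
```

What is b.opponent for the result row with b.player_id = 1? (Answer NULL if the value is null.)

QE

LEFT JOIN keeps every row from `players`; unmatched rows get NULL for `games`'s columns.
Matching on a.player_id = b.player_id.
- player_id=1: 1 matching b row(s), so 1 row(s) emitted.
- player_id=9: no b row matches, row kept with b columns NULL.
- player_id=8: no b row matches, row kept with b columns NULL.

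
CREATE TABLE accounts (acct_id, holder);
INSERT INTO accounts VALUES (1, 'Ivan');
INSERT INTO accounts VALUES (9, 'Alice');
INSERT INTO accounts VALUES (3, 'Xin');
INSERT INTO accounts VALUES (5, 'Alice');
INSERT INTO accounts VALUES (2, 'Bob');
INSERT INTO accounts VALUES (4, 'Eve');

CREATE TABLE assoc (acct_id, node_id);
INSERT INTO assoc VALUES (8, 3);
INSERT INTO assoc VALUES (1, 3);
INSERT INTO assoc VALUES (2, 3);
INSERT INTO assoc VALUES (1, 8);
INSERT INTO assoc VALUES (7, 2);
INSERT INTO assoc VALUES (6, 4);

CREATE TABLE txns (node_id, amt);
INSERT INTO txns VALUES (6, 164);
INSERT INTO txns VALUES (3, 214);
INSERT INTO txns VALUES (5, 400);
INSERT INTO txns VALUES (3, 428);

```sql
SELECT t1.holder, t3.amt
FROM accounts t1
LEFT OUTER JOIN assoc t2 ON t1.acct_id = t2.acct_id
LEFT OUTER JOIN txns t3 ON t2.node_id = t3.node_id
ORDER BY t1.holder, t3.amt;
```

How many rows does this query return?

Step 1 — t1 LEFT JOIN t2 on acct_id → 7 row(s).
Then LEFT JOIN `txns t3` on node_id: each of those 7 rows is kept; rows whose t2.node_id has no match in t3 get NULL for t3's columns.
Result: 9 row(s).

9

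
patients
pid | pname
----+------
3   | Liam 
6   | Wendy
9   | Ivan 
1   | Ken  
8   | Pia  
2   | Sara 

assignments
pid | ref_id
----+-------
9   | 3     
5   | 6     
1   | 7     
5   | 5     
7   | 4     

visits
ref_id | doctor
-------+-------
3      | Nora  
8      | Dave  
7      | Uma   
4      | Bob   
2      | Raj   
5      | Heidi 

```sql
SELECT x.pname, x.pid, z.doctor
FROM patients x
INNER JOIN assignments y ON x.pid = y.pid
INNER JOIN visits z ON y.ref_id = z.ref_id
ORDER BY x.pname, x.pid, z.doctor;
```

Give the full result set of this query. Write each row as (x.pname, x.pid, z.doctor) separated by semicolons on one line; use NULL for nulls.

(Ivan, 9, Nora); (Ken, 1, Uma)

Joins associate left-to-right: patients INNER JOIN assignments on pid gives 2 intermediate row(s).
Then INNER JOIN `visits z` on ref_id: keep only rows whose y.ref_id appears in z.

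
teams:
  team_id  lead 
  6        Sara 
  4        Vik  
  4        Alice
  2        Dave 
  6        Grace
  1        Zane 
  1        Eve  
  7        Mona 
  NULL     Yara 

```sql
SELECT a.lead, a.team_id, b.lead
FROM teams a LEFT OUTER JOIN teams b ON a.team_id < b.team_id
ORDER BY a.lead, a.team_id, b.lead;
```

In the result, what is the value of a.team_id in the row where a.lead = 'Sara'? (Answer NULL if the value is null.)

LEFT JOIN keeps every row from `teams a`; unmatched rows get NULL for `teams b`'s columns.
Matching on a.team_id < b.team_id. A NULL in a compared column never satisfies the condition.
- a (team_id=6) pairs with 1 row(s) of b.
- a (team_id=4) pairs with 3 row(s) of b.
- a (team_id=4) pairs with 3 row(s) of b.
- a (team_id=2) pairs with 5 row(s) of b.
- a (team_id=6) pairs with 1 row(s) of b.
- a (team_id=1) pairs with 6 row(s) of b.
- a (team_id=1) pairs with 6 row(s) of b.
- a (team_id=7) has no partner → padded with NULL.
- a (team_id=NULL) has no partner → padded with NULL.

6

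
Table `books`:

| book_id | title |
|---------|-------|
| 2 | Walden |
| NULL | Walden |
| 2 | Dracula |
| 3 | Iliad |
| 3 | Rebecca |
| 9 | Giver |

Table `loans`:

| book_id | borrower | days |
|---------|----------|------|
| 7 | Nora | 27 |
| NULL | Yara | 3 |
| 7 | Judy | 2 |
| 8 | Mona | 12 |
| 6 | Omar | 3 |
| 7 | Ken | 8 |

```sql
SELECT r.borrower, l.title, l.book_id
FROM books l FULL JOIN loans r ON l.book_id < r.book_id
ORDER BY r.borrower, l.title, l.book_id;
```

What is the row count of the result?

FULL OUTER JOIN keeps every row from both sides; unmatched rows get NULL for the other side's columns.
Matching on l.book_id < r.book_id. A NULL in a compared column never satisfies the condition.
- l (book_id=2) pairs with 5 row(s) of r.
- l (book_id=NULL) has no partner → padded with NULL.
- l (book_id=2) pairs with 5 row(s) of r.
- l (book_id=3) pairs with 5 row(s) of r.
- l (book_id=3) pairs with 5 row(s) of r.
- l (book_id=9) has no partner → padded with NULL.
- 1 r row(s) had no l match → kept, l columns NULL.
Total: 20 matched + 3 padded = 23 rows.

23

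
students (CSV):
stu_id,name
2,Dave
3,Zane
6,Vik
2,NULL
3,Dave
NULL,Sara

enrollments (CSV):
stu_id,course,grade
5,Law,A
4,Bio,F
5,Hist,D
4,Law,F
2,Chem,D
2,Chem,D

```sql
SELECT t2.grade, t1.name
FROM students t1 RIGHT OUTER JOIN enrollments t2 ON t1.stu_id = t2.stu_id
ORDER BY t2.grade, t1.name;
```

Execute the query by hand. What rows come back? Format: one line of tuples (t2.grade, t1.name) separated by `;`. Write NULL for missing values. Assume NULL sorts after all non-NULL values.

(A, NULL); (D, Dave); (D, Dave); (D, NULL); (D, NULL); (D, NULL); (F, NULL); (F, NULL)

RIGHT JOIN keeps every row from `enrollments`; unmatched rows get NULL for `students`'s columns.
Matching on t1.stu_id = t2.stu_id. A NULL in a compared column never satisfies the condition.
- t1 row (stu_id=2): matches 2 t2 row(s) → 2 output row(s).
- t1 row (stu_id=3): no match.
- t1 row (stu_id=6): no match.
- t1 row (stu_id=2): matches 2 t2 row(s) → 2 output row(s).
- t1 row (stu_id=3): no match.
- t1 row (stu_id=NULL): no match.
- 4 row(s) from t2 found no t1 partner → padded with NULL.
After projecting and ordering:
t2.grade | t1.name
A | NULL
D | Dave
D | Dave
D | NULL
D | NULL
D | NULL
F | NULL
F | NULL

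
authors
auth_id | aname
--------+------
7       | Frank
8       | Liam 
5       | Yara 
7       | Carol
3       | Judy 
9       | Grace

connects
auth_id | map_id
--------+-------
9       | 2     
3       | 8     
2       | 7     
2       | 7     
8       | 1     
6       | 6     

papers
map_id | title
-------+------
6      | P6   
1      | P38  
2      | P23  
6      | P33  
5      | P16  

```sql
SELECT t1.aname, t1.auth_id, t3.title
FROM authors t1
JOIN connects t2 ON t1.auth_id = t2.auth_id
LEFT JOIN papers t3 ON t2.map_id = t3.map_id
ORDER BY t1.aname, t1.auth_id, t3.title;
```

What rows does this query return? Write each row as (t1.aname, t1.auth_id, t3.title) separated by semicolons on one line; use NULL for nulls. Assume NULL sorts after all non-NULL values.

Joins associate left-to-right: authors INNER JOIN connects on auth_id gives 3 intermediate row(s).
Then LEFT JOIN `papers t3` on map_id: each of those 3 rows is kept; rows whose t2.map_id has no match in t3 get NULL for t3's columns.

(Grace, 9, P23); (Judy, 3, NULL); (Liam, 8, P38)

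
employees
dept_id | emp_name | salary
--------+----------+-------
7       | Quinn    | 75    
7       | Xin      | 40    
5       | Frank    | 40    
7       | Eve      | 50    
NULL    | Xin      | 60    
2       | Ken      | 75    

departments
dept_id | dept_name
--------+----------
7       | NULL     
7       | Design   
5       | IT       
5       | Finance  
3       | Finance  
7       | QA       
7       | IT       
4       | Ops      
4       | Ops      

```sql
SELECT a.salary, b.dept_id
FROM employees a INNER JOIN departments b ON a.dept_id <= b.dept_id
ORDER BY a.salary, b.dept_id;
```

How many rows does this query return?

INNER JOIN keeps only pairs where the ON condition holds.
Matching on a.dept_id <= b.dept_id. A NULL in a compared column never satisfies the condition.
Matched pairs: 27.
Total: 27 rows.

27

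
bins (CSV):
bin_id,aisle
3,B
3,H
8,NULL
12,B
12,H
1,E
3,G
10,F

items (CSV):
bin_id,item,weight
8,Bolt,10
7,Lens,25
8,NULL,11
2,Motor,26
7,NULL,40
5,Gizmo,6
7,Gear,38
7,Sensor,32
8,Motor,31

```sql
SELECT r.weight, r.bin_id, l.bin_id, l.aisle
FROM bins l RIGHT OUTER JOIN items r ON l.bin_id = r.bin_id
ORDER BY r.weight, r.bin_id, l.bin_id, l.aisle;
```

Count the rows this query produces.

RIGHT JOIN keeps every row from `items`; unmatched rows get NULL for `bins`'s columns.
Matching on l.bin_id = r.bin_id.
- l row (bin_id=3): no match.
- l row (bin_id=3): no match.
- l row (bin_id=8): matches 3 r row(s) → 3 output row(s).
- l row (bin_id=12): no match.
- l row (bin_id=12): no match.
- l row (bin_id=1): no match.
- l row (bin_id=3): no match.
- l row (bin_id=10): no match.
- 6 row(s) from r found no l partner → padded with NULL.
Total: 3 matched + 6 padded = 9 rows.

9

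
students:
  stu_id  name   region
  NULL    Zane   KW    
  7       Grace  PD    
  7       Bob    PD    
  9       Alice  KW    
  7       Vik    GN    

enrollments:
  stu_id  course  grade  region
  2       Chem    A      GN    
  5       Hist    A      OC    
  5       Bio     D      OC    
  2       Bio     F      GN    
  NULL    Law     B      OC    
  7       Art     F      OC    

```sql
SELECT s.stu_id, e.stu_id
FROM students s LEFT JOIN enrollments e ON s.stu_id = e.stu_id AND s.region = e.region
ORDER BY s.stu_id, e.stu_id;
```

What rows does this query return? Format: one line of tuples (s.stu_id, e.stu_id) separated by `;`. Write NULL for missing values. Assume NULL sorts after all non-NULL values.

LEFT JOIN keeps every row from `students`; unmatched rows get NULL for `enrollments`'s columns.
Matching on s.stu_id = e.stu_id AND s.region = e.region. A NULL in a compared column never satisfies the condition.
- s (stu_id=NULL, region=KW) has no partner → padded with NULL.
- s (stu_id=7, region=PD) has no partner → padded with NULL.
- s (stu_id=7, region=PD) has no partner → padded with NULL.
- s (stu_id=9, region=KW) has no partner → padded with NULL.
- s (stu_id=7, region=GN) has no partner → padded with NULL.
After projecting and ordering:
s.stu_id | e.stu_id
7 | NULL
7 | NULL
7 | NULL
9 | NULL
NULL | NULL

(7, NULL); (7, NULL); (7, NULL); (9, NULL); (NULL, NULL)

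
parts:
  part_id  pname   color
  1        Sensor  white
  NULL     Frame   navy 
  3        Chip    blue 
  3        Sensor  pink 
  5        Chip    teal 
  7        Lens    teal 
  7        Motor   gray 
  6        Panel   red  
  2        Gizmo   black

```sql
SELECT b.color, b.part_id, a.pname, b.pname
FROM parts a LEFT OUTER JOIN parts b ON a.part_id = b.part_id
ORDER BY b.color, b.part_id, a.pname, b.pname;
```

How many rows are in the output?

13

LEFT JOIN keeps every row from `parts a`; unmatched rows get NULL for `parts b`'s columns.
Matching on a.part_id = b.part_id. A NULL in a compared column never satisfies the condition.
Matched pairs: 12; unmatched a rows kept: 1.
Total: 12 matched + 1 padded = 13 rows.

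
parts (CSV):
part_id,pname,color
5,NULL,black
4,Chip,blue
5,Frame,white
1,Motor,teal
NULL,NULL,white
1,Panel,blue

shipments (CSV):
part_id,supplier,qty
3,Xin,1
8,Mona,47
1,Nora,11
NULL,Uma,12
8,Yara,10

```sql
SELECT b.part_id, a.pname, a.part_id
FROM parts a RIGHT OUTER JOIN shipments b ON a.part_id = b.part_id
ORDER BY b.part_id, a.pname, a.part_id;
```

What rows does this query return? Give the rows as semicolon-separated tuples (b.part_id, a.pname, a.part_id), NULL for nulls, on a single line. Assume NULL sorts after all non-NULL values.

RIGHT JOIN keeps every row from `shipments`; unmatched rows get NULL for `parts`'s columns.
Matching on a.part_id = b.part_id. A NULL in a compared column never satisfies the condition.
Matched pairs: 2; unmatched b rows kept: 4.

(1, Motor, 1); (1, Panel, 1); (3, NULL, NULL); (8, NULL, NULL); (8, NULL, NULL); (NULL, NULL, NULL)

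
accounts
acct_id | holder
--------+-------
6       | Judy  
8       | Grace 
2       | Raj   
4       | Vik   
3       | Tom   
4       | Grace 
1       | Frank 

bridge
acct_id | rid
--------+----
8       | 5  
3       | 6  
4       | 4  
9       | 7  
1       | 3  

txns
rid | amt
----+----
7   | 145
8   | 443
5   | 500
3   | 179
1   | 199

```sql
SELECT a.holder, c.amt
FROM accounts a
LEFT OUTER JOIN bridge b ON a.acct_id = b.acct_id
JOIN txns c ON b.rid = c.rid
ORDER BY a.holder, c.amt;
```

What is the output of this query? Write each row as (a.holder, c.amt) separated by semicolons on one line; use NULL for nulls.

Evaluate left to right. First `accounts a LEFT JOIN bridge b` on acct_id: 7 row(s).
Then INNER JOIN `txns c` on rid: keep only rows whose b.rid appears in c.

(Frank, 179); (Grace, 500)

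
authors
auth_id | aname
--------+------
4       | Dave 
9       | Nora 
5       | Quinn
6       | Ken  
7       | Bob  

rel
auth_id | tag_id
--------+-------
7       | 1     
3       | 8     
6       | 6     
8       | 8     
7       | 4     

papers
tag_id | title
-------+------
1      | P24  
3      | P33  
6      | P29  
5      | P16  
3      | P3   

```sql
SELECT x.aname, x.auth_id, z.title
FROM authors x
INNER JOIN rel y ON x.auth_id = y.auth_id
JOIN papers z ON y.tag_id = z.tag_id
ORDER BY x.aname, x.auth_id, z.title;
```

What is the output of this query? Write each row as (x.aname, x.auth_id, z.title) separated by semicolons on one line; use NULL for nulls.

(Bob, 7, P24); (Ken, 6, P29)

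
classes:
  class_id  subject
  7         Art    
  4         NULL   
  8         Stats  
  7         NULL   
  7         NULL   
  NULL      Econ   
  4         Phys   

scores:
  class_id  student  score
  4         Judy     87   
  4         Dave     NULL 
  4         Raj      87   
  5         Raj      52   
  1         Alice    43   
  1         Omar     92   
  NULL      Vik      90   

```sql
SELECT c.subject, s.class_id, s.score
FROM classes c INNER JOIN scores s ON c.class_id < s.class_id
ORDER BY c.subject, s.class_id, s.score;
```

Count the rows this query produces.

INNER JOIN keeps only pairs where the ON condition holds.
Matching on c.class_id < s.class_id. A NULL in a compared column never satisfies the condition.
Matched pairs: 2.
Total: 2 rows.

2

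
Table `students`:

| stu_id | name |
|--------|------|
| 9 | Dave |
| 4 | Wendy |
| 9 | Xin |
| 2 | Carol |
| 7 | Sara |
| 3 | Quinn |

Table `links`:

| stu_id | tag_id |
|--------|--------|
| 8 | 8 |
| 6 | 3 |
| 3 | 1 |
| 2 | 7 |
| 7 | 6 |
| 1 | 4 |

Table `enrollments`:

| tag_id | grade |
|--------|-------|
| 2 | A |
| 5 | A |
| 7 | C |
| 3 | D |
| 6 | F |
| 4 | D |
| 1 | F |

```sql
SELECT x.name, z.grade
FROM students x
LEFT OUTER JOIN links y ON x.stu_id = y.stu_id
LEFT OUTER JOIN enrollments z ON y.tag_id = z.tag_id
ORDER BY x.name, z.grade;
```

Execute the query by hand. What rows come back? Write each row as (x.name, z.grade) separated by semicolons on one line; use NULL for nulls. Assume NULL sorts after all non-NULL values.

Step 1 — x LEFT JOIN y on stu_id → 6 row(s).
Then LEFT JOIN `enrollments z` on tag_id: each of those 6 rows is kept; rows whose y.tag_id has no match in z get NULL for z's columns.

(Carol, C); (Dave, NULL); (Quinn, F); (Sara, F); (Wendy, NULL); (Xin, NULL)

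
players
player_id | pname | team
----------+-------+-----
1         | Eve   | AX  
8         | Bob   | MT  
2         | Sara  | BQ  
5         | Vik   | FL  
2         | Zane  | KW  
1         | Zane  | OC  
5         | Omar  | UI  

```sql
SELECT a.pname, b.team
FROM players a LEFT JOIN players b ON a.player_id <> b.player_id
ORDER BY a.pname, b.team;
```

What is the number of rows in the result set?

36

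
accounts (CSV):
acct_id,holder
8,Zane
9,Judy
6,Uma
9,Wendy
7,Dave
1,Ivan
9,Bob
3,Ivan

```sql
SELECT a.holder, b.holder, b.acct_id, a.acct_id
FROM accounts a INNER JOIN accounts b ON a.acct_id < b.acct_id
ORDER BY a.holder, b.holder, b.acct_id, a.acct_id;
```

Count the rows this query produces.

25

INNER JOIN keeps only pairs where the ON condition holds.
Matching on a.acct_id < b.acct_id.
- a (acct_id=8) pairs with 3 row(s) of b.
- a (acct_id=9) has no partner → excluded.
- a (acct_id=6) pairs with 5 row(s) of b.
- a (acct_id=9) has no partner → excluded.
- a (acct_id=7) pairs with 4 row(s) of b.
- a (acct_id=1) pairs with 7 row(s) of b.
- a (acct_id=9) has no partner → excluded.
- a (acct_id=3) pairs with 6 row(s) of b.
Total: 25 rows.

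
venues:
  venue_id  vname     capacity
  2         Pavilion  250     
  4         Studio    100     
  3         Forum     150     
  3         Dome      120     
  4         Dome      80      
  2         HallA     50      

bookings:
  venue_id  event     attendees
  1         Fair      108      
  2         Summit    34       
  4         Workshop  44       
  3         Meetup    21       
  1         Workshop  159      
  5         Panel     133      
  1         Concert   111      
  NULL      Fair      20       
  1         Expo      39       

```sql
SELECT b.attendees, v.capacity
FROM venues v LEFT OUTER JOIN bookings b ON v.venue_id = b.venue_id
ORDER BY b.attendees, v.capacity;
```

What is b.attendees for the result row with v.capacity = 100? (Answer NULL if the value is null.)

44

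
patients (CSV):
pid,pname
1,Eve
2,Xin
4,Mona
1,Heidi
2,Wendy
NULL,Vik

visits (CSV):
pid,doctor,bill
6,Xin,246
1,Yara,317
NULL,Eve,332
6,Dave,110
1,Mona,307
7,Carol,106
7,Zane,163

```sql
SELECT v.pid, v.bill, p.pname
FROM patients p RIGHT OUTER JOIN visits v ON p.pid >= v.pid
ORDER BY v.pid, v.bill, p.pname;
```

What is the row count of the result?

RIGHT JOIN keeps every row from `visits`; unmatched rows get NULL for `patients`'s columns.
Matching on p.pid >= v.pid. A NULL in a compared column never satisfies the condition.
- p[0] pid=1 → 2 match(es) in v → 2 row(s).
- p[1] pid=2 → 2 match(es) in v → 2 row(s).
- p[2] pid=4 → 2 match(es) in v → 2 row(s).
- p[3] pid=1 → 2 match(es) in v → 2 row(s).
- p[4] pid=2 → 2 match(es) in v → 2 row(s).
- p[5] pid=NULL → no match.
- 5 v row(s) had no p match → kept, p columns NULL.
Total: 10 matched + 5 padded = 15 rows.

15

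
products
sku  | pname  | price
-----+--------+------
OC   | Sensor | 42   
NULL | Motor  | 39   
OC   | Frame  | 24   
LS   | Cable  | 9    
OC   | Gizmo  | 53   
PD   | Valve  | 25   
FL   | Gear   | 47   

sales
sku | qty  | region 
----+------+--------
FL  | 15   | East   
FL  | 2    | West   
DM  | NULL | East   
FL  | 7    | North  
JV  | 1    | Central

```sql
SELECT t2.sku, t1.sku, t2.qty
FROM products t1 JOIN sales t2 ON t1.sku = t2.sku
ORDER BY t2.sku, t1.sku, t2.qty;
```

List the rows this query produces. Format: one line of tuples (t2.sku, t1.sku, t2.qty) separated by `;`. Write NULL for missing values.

INNER JOIN keeps only pairs where the ON condition holds.
Matching on t1.sku = t2.sku. A NULL in a compared column never satisfies the condition.
- t1 row (sku=OC): no match → dropped.
- t1 row (sku=NULL): no match → dropped.
- t1 row (sku=OC): no match → dropped.
- t1 row (sku=LS): no match → dropped.
- t1 row (sku=OC): no match → dropped.
- t1 row (sku=PD): no match → dropped.
- t1 row (sku=FL): matches 3 t2 row(s) → 3 output row(s).
After projecting and ordering:
t2.sku | t1.sku | t2.qty
FL | FL | 2
FL | FL | 7
FL | FL | 15

(FL, FL, 2); (FL, FL, 7); (FL, FL, 15)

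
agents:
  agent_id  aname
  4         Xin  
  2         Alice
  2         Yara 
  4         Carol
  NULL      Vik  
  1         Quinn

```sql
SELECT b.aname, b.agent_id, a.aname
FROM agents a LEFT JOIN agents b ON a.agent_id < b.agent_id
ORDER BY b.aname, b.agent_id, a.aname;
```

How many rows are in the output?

LEFT JOIN keeps every row from `agents a`; unmatched rows get NULL for `agents b`'s columns.
Matching on a.agent_id < b.agent_id. A NULL in a compared column never satisfies the condition.
- a row (agent_id=4): no match → kept, b columns NULL.
- a row (agent_id=2): matches 2 b row(s) → 2 output row(s).
- a row (agent_id=2): matches 2 b row(s) → 2 output row(s).
- a row (agent_id=4): no match → kept, b columns NULL.
- a row (agent_id=NULL): no match → kept, b columns NULL.
- a row (agent_id=1): matches 4 b row(s) → 4 output row(s).
Total: 8 matched + 3 padded = 11 rows.

11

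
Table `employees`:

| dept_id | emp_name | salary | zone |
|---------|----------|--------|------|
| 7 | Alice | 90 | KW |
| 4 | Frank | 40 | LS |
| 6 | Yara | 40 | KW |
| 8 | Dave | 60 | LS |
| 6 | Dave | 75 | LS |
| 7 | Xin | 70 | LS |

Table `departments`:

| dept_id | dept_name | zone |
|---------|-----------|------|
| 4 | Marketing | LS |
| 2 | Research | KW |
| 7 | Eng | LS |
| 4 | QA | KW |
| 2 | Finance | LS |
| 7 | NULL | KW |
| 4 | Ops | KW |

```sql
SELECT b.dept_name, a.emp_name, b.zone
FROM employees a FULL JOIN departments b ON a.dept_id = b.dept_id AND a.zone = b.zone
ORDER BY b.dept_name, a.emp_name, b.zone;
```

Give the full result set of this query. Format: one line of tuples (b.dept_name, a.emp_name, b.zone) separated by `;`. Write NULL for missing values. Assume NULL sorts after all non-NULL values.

(Eng, Xin, LS); (Finance, NULL, LS); (Marketing, Frank, LS); (Ops, NULL, KW); (QA, NULL, KW); (Research, NULL, KW); (NULL, Alice, KW); (NULL, Dave, NULL); (NULL, Dave, NULL); (NULL, Yara, NULL)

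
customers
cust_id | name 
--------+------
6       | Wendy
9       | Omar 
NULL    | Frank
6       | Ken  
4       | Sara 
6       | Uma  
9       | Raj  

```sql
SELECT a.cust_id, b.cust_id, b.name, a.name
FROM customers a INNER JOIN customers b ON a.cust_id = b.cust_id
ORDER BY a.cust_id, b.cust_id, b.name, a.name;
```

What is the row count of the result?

INNER JOIN keeps only pairs where the ON condition holds.
Matching on a.cust_id = b.cust_id. A NULL in a compared column never satisfies the condition.
Matched pairs: 14.
Total: 14 rows.

14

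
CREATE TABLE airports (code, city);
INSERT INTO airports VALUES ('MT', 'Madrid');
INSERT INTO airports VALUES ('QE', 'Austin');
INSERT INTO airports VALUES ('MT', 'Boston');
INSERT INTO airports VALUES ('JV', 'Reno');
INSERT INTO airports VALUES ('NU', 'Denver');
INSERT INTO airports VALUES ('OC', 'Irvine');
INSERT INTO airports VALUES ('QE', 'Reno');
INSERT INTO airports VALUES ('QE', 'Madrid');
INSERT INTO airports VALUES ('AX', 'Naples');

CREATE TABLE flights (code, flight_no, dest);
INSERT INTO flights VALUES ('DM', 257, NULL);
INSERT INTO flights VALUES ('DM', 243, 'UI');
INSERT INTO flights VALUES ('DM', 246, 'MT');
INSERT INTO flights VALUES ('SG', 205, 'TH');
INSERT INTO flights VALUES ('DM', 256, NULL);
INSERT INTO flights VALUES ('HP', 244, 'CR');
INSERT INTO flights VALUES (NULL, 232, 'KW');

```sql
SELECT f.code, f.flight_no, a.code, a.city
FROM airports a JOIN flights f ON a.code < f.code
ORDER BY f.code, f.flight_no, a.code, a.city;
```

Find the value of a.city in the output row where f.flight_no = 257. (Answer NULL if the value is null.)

INNER JOIN keeps only pairs where the ON condition holds.
Matching on a.code < f.code. A NULL in a compared column never satisfies the condition.
- a row (code=MT): matches 1 f row(s) → 1 output row(s).
- a row (code=QE): matches 1 f row(s) → 1 output row(s).
- a row (code=MT): matches 1 f row(s) → 1 output row(s).
- a row (code=JV): matches 1 f row(s) → 1 output row(s).
- a row (code=NU): matches 1 f row(s) → 1 output row(s).
- a row (code=OC): matches 1 f row(s) → 1 output row(s).
- a row (code=QE): matches 1 f row(s) → 1 output row(s).
- a row (code=QE): matches 1 f row(s) → 1 output row(s).
- a row (code=AX): matches 6 f row(s) → 6 output row(s).

Naples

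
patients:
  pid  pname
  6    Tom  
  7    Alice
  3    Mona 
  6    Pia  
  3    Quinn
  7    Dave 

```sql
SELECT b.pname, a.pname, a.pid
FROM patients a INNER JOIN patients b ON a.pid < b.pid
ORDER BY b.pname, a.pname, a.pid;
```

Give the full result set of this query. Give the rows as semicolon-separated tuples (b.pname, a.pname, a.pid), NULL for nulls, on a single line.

INNER JOIN keeps only pairs where the ON condition holds.
Matching on a.pid < b.pid.
- pid=6: 2 matching b row(s), so 2 row(s) emitted.
- pid=7: no matching b row, dropped.
- pid=3: 4 matching b row(s), so 4 row(s) emitted.
- pid=6: 2 matching b row(s), so 2 row(s) emitted.
- pid=3: 4 matching b row(s), so 4 row(s) emitted.
- pid=7: no matching b row, dropped.

(Alice, Mona, 3); (Alice, Pia, 6); (Alice, Quinn, 3); (Alice, Tom, 6); (Dave, Mona, 3); (Dave, Pia, 6); (Dave, Quinn, 3); (Dave, Tom, 6); (Pia, Mona, 3); (Pia, Quinn, 3); (Tom, Mona, 3); (Tom, Quinn, 3)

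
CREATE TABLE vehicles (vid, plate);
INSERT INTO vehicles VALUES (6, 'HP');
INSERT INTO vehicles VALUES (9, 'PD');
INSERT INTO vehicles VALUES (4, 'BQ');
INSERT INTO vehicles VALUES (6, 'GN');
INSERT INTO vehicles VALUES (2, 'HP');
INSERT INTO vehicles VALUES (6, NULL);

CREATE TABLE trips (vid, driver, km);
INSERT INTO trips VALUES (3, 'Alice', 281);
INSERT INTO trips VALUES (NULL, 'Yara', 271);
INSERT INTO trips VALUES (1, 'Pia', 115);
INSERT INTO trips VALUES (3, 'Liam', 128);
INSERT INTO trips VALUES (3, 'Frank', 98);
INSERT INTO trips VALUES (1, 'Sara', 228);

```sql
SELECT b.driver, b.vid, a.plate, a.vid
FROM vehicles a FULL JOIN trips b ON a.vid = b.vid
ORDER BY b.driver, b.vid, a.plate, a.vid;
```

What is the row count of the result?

FULL OUTER JOIN keeps every row from both sides; unmatched rows get NULL for the other side's columns.
Matching on a.vid = b.vid. A NULL in a compared column never satisfies the condition.
- a (vid=6) has no partner → padded with NULL.
- a (vid=9) has no partner → padded with NULL.
- a (vid=4) has no partner → padded with NULL.
- a (vid=6) has no partner → padded with NULL.
- a (vid=2) has no partner → padded with NULL.
- a (vid=6) has no partner → padded with NULL.
- plus 6 unmatched b row(s), each kept with NULL a columns.
Total: 0 matched + 12 padded = 12 rows.

12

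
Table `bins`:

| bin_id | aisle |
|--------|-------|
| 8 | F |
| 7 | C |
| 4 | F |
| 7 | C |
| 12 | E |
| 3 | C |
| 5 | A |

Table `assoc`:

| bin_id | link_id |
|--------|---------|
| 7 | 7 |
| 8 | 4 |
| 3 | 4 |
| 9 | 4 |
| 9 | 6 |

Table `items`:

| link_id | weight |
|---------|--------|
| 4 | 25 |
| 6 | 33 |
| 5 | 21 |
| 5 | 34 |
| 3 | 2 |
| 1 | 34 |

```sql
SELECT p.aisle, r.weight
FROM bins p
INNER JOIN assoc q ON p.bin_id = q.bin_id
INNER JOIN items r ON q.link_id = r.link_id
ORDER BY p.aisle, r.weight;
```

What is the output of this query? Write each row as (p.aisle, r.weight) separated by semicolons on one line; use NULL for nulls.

Evaluate left to right. First `bins p INNER JOIN assoc q` on bin_id: 4 row(s).
Then INNER JOIN `items r` on link_id: keep only rows whose q.link_id appears in r.

(C, 25); (F, 25)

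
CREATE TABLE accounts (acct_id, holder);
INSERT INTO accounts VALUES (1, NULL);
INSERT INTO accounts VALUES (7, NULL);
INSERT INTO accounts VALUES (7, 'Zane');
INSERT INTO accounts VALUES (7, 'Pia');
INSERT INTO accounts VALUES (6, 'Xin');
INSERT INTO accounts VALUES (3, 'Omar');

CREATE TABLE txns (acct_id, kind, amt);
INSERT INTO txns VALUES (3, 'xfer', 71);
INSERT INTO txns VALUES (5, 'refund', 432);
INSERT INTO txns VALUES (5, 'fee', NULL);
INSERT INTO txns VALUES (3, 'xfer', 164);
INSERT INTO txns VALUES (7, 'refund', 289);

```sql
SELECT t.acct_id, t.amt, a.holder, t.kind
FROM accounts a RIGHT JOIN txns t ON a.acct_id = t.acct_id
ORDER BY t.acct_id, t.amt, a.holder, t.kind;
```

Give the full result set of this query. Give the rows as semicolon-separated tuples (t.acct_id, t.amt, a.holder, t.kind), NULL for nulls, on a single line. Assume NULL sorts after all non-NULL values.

(3, 71, Omar, xfer); (3, 164, Omar, xfer); (5, 432, NULL, refund); (5, NULL, NULL, fee); (7, 289, Pia, refund); (7, 289, Zane, refund); (7, 289, NULL, refund)

RIGHT JOIN keeps every row from `txns`; unmatched rows get NULL for `accounts`'s columns.
Matching on a.acct_id = t.acct_id.
Matched pairs: 5; unmatched t rows kept: 2.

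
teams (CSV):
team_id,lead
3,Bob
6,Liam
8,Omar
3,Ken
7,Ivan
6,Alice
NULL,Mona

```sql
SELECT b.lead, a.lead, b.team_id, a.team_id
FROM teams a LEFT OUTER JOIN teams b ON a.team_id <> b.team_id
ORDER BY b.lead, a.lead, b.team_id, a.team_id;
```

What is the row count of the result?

27

LEFT JOIN keeps every row from `teams a`; unmatched rows get NULL for `teams b`'s columns.
Matching on a.team_id <> b.team_id. A NULL in a compared column never satisfies the condition.
Matched pairs: 26; unmatched a rows kept: 1.
Total: 26 matched + 1 padded = 27 rows.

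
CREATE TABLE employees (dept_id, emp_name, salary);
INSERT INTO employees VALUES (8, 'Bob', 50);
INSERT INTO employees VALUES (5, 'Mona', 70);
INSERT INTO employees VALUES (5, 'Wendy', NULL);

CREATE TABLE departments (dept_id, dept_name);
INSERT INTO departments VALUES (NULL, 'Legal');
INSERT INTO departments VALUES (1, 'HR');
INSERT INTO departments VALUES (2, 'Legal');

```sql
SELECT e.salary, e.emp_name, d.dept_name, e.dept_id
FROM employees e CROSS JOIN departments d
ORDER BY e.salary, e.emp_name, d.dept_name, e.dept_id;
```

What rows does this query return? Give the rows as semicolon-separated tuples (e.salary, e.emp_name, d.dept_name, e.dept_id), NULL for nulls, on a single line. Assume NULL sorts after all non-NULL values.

(50, Bob, HR, 8); (50, Bob, Legal, 8); (50, Bob, Legal, 8); (70, Mona, HR, 5); (70, Mona, Legal, 5); (70, Mona, Legal, 5); (NULL, Wendy, HR, 5); (NULL, Wendy, Legal, 5); (NULL, Wendy, Legal, 5)

CROSS JOIN pairs every row of `employees` with every row of `departments`: 3 × 3 = 9 rows.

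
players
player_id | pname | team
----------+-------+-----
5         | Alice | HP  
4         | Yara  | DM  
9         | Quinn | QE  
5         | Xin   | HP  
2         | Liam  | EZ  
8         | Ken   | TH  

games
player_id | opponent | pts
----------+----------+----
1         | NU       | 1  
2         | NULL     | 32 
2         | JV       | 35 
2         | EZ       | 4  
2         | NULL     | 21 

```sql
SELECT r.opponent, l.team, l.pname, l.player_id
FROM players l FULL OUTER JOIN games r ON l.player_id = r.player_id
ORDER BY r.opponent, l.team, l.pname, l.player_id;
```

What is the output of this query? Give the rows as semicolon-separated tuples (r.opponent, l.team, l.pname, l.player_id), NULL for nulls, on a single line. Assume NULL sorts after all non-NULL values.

(EZ, EZ, Liam, 2); (JV, EZ, Liam, 2); (NU, NULL, NULL, NULL); (NULL, DM, Yara, 4); (NULL, EZ, Liam, 2); (NULL, EZ, Liam, 2); (NULL, HP, Alice, 5); (NULL, HP, Xin, 5); (NULL, QE, Quinn, 9); (NULL, TH, Ken, 8)

FULL OUTER JOIN keeps every row from both sides; unmatched rows get NULL for the other side's columns.
Matching on l.player_id = r.player_id.
- l[0] player_id=5 → no match; kept with NULLs on the r side.
- l[1] player_id=4 → no match; kept with NULLs on the r side.
- l[2] player_id=9 → no match; kept with NULLs on the r side.
- l[3] player_id=5 → no match; kept with NULLs on the r side.
- l[4] player_id=2 → 4 match(es) in r → 4 row(s).
- l[5] player_id=8 → no match; kept with NULLs on the r side.
- 1 r row(s) had no l match → kept, l columns NULL.
After projecting and ordering:
r.opponent | l.team | l.pname | l.player_id
EZ | EZ | Liam | 2
JV | EZ | Liam | 2
NU | NULL | NULL | NULL
NULL | DM | Yara | 4
NULL | EZ | Liam | 2
NULL | EZ | Liam | 2
NULL | HP | Alice | 5
NULL | HP | Xin | 5
NULL | QE | Quinn | 9
NULL | TH | Ken | 8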